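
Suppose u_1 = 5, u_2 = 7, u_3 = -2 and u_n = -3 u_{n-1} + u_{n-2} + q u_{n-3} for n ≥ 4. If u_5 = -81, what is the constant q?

5

u_4 = 13 + 5q
u_5 = -41 - 8q
So -41 - 8q = -81, giving q = 5.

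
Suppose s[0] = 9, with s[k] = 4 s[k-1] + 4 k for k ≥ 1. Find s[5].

11028

s[1] = 4(9) + 4 = 40
s[2] = 4(40) + 8 = 168
s[3] = 4(168) + 12 = 684
s[4] = 4(684) + 16 = 2752
s[5] = 4(2752) + 20 = 11028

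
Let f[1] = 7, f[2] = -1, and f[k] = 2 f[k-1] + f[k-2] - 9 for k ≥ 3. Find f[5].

f[3] = 2*(-1) + 7 - 9 = -4
f[4] = 2*(-4) + (-1) - 9 = -18
f[5] = 2*(-18) + (-4) - 9 = -49

-49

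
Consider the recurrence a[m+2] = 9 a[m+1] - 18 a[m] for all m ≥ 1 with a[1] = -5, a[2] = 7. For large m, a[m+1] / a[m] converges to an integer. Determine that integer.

6

The characteristic equation is r^2 - 9r + 18 = 0, which factors as (r - 6)(r - 3) = 0.
So the roots are 6 and 3. Since |6| > |3| and the coefficient of 6^m is non-zero, the ratio tends to 6.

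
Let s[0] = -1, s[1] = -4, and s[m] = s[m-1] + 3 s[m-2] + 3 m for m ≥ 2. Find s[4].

5

s[2] = (-4) + 3(-1) + 6 = -1
s[3] = (-1) + 3(-4) + 9 = -4
s[4] = (-4) + 3(-1) + 12 = 5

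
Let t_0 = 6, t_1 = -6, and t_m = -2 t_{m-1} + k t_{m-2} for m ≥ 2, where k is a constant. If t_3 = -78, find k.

t_2 = 12 + 6k
t_3 = -24 - 18k
So -24 - 18k = -78, giving k = 3.

3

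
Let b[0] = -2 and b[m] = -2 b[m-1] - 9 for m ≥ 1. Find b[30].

The fixed point is -9/(1 + 2) = -3, so b[m] + 3 = -2(b[m-1] + 3).
Hence b[m] = 1·(-2)^m - 3.
b[30] = 1·(-2)^{30} - 3 = 1·1073741824 - 3 = 1073741821.

1073741821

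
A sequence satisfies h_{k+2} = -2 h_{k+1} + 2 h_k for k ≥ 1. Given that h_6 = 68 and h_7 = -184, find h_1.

Rearranging, h_{k-2} = (h_k + 2 h_{k-1}) / 2.
h_5 = (-184 + 2*68) / 2 = -48/2 = -24
h_4 = (68 + 2*(-24)) / 2 = 20/2 = 10
h_3 = (-24 + 2*10) / 2 = -4/2 = -2
h_2 = (10 + 2*(-2)) / 2 = 6/2 = 3
h_1 = (-2 + 2*3) / 2 = 4/2 = 2

2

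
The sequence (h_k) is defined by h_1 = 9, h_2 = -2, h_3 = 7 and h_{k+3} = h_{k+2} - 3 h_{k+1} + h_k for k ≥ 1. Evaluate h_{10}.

h_4 = 7 - 3(-2) + 9 = 22
h_5 = 22 - 3(7) + (-2) = -1
h_6 = (-1) - 3(22) + 7 = -60
h_7 = (-60) - 3(-1) + 22 = -35
h_8 = (-35) - 3(-60) + (-1) = 144
h_9 = 144 - 3(-35) + (-60) = 189
h_{10} = 189 - 3(144) + (-35) = -278

-278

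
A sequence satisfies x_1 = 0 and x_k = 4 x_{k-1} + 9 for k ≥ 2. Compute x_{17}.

12884901885

The fixed point is 9/(1 - 4) = -3, so x_k + 3 = 4(x_{k-1} + 3).
Hence x_k = 3·4^{k-1} - 3.
x_{17} = 3·4^{16} - 3 = 3·4294967296 - 3 = 12884901885.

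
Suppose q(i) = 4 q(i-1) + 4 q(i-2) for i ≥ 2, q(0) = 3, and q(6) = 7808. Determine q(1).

1

Let q(1) = x.
q(2) = 12 + 4x
q(3) = 48 + 20x
q(4) = 240 + 96x
q(5) = 1152 + 464x
q(6) = 5568 + 2240x
So 5568 + 2240x = 7808, giving x = 1.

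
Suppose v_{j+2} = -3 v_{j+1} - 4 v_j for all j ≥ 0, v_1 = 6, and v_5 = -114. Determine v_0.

Let v_0 = y.
v_2 = -18 - 4y
v_3 = 30 + 12y
v_4 = -18 - 20y
v_5 = -66 + 12y
So -66 + 12y = -114, giving y = -4.

-4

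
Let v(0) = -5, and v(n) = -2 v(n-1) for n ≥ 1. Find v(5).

160

v(1) = -2*(-5) = 10
v(2) = -2*10 = -20
v(3) = -2*(-20) = 40
v(4) = -2*40 = -80
v(5) = -2*(-80) = 160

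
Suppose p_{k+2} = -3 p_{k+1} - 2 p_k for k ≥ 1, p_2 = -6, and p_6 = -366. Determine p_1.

-6

Let p_1 = z.
p_3 = 18 - 2z
p_4 = -42 + 6z
p_5 = 90 - 14z
p_6 = -186 + 30z
So -186 + 30z = -366, giving z = -6.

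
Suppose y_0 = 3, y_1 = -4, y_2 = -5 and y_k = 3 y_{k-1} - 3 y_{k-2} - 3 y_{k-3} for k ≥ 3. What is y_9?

y_3 = 3*(-5) - 3*(-4) - 3*3 = -12
y_4 = 3*(-12) - 3*(-5) - 3*(-4) = -9
y_5 = 3*(-9) - 3*(-12) - 3*(-5) = 24
y_6 = 3*24 - 3*(-9) - 3*(-12) = 135
y_7 = 3*135 - 3*24 - 3*(-9) = 360
y_8 = 3*360 - 3*135 - 3*24 = 603
y_9 = 3*603 - 3*360 - 3*135 = 324

324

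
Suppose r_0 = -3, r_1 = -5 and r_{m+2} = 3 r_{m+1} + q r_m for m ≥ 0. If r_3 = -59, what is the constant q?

1

r_2 = -15 - 3q
r_3 = -45 - 14q
So -45 - 14q = -59, giving q = 1.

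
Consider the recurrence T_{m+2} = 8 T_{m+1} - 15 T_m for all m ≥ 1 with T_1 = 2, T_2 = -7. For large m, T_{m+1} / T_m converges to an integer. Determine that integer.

The characteristic equation is r^2 - 8r + 15 = 0, which factors as (r - 5)(r - 3) = 0.
So the roots are 5 and 3. Since |5| > |3| and the coefficient of 5^m is non-zero, the ratio tends to 5.

5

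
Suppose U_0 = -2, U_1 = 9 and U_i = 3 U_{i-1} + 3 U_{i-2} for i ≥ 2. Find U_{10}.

U_2 = 3(9) + 3(-2) = 21
U_3 = 3(21) + 3(9) = 90
U_4 = 3(90) + 3(21) = 333
U_5 = 3(333) + 3(90) = 1269
U_6 = 3(1269) + 3(333) = 4806
U_7 = 3(4806) + 3(1269) = 18225
U_8 = 3(18225) + 3(4806) = 69093
U_9 = 3(69093) + 3(18225) = 261954
U_{10} = 3(261954) + 3(69093) = 993141

993141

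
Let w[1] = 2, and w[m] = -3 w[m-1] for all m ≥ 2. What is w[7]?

1458

w[2] = -3*2 = -6
w[3] = -3*(-6) = 18
w[4] = -3*18 = -54
w[5] = -3*(-54) = 162
w[6] = -3*162 = -486
w[7] = -3*(-486) = 1458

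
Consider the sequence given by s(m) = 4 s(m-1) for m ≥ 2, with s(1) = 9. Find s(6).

9216

s(2) = 4·9 = 36
s(3) = 4·36 = 144
s(4) = 4·144 = 576
s(5) = 4·576 = 2304
s(6) = 4·2304 = 9216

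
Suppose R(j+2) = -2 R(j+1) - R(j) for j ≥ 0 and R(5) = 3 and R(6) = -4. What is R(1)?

Rearranging, R(j-2) = -(R(j) + 2 R(j-1)).
R(4) = -(-4 + 2(3)) = -2
R(3) = -(3 + 2(-2)) = 1
R(2) = -(-2 + 2(1)) = 0
R(1) = -(1 + 2(0)) = -1

-1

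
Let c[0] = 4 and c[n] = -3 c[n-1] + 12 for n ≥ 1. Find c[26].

The fixed point is 12/(1 + 3) = 3, so c[n] - 3 = -3(c[n-1] - 3).
Hence c[n] = 1·(-3)^n + 3.
c[26] = 1·(-3)^{26} + 3 = 1·2541865828329 + 3 = 2541865828332.

2541865828332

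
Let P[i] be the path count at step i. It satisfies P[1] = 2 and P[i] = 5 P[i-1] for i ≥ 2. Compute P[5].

1250

P[2] = 5*2 = 10
P[3] = 5*10 = 50
P[4] = 5*50 = 250
P[5] = 5*250 = 1250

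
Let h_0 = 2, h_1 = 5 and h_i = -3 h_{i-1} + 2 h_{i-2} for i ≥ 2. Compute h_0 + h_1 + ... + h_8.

-19000

h_2 = -3*5 + 2*2 = -11
h_3 = -3*(-11) + 2*5 = 43
h_4 = -3*43 + 2*(-11) = -151
h_5 = -3*(-151) + 2*43 = 539
h_6 = -3*539 + 2*(-151) = -1919
h_7 = -3*(-1919) + 2*539 = 6835
h_8 = -3*6835 + 2*(-1919) = -24343
Sum = 2 + 5 + (-11) + 43 + (-151) + 539 + (-1919) + 6835 + (-24343) = -19000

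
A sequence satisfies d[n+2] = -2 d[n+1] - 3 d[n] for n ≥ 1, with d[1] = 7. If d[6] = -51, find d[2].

Let d[2] = y.
d[3] = -21 - 2y
d[4] = 42 + y
d[5] = -21 + 4y
d[6] = -84 - 11y
So -84 - 11y = -51, giving y = -3.

-3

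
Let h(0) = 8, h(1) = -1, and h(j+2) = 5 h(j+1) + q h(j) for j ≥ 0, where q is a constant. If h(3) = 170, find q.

5

h(2) = -5 + 8q
h(3) = -25 + 39q
So -25 + 39q = 170, giving q = 5.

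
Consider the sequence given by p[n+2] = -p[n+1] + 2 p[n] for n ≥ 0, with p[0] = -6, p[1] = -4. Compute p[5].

p[2] = -(-4) + 2·(-6) = -8
p[3] = -(-8) + 2·(-4) = 0
p[4] = -0 + 2·(-8) = -16
p[5] = -(-16) + 2·0 = 16

16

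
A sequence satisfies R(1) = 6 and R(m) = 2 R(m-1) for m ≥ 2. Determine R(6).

192

R(2) = 2*6 = 12
R(3) = 2*12 = 24
R(4) = 2*24 = 48
R(5) = 2*48 = 96
R(6) = 2*96 = 192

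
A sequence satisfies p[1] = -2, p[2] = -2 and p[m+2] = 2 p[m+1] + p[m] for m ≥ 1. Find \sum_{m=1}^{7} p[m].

p[3] = 2*(-2) + (-2) = -6
p[4] = 2*(-6) + (-2) = -14
p[5] = 2*(-14) + (-6) = -34
p[6] = 2*(-34) + (-14) = -82
p[7] = 2*(-82) + (-34) = -198
Sum = (-2) + (-2) + (-6) + (-14) + (-34) + (-82) + (-198) = -338

-338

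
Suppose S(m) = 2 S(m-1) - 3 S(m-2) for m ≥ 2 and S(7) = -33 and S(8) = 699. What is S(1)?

Rearranging, S(m-2) = (S(m) - 2 S(m-1)) / -3.
S(6) = (699 - 2(-33)) / -3 = 765/-3 = -255
S(5) = (-33 - 2(-255)) / -3 = 477/-3 = -159
S(4) = (-255 - 2(-159)) / -3 = 63/-3 = -21
S(3) = (-159 - 2(-21)) / -3 = -117/-3 = 39
S(2) = (-21 - 2(39)) / -3 = -99/-3 = 33
S(1) = (39 - 2(33)) / -3 = -27/-3 = 9

9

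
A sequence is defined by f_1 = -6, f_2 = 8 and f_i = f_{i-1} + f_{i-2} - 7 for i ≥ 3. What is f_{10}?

-232

f_3 = 8 + (-6) - 7 = -5
f_4 = (-5) + 8 - 7 = -4
f_5 = (-4) + (-5) - 7 = -16
f_6 = (-16) + (-4) - 7 = -27
f_7 = (-27) + (-16) - 7 = -50
f_8 = (-50) + (-27) - 7 = -84
f_9 = (-84) + (-50) - 7 = -141
f_{10} = (-141) + (-84) - 7 = -232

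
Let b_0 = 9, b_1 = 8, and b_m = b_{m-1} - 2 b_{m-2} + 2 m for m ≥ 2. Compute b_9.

-38

b_2 = 8 - 2(9) + 4 = -6
b_3 = (-6) - 2(8) + 6 = -16
b_4 = (-16) - 2(-6) + 8 = 4
b_5 = 4 - 2(-16) + 10 = 46
b_6 = 46 - 2(4) + 12 = 50
b_7 = 50 - 2(46) + 14 = -28
b_8 = (-28) - 2(50) + 16 = -112
b_9 = (-112) - 2(-28) + 18 = -38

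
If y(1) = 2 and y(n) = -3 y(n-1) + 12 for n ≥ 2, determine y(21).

The fixed point is 12/(1 + 3) = 3, so y(n) - 3 = -3(y(n-1) - 3).
Hence y(n) = -1·(-3)^{n-1} + 3.
y(21) = -1·(-3)^{20} + 3 = -1·3486784401 + 3 = -3486784398.

-3486784398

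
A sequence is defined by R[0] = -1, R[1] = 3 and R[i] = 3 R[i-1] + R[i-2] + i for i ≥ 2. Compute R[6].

1349

R[2] = 3(3) + (-1) + 2 = 10
R[3] = 3(10) + 3 + 3 = 36
R[4] = 3(36) + 10 + 4 = 122
R[5] = 3(122) + 36 + 5 = 407
R[6] = 3(407) + 122 + 6 = 1349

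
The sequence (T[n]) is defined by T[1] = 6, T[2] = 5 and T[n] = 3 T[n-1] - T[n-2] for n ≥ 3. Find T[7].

T[3] = 3*5 - 6 = 9
T[4] = 3*9 - 5 = 22
T[5] = 3*22 - 9 = 57
T[6] = 3*57 - 22 = 149
T[7] = 3*149 - 57 = 390

390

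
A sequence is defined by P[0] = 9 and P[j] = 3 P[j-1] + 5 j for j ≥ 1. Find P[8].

83629

P[1] = 3(9) + 5 = 32
P[2] = 3(32) + 10 = 106
P[3] = 3(106) + 15 = 333
P[4] = 3(333) + 20 = 1019
P[5] = 3(1019) + 25 = 3082
P[6] = 3(3082) + 30 = 9276
P[7] = 3(9276) + 35 = 27863
P[8] = 3(27863) + 40 = 83629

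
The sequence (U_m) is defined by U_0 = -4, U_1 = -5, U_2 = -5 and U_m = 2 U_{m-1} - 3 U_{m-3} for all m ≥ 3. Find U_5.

U_3 = 2*(-5) - 3*(-4) = 2
U_4 = 2*2 - 3*(-5) = 19
U_5 = 2*19 - 3*(-5) = 53

53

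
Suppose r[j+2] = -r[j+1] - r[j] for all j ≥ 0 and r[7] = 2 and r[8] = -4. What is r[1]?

2

Rearranging, r[j-2] = -(r[j] + r[j-1]).
r[6] = -(-4 + 2) = 2
r[5] = -(2 + 2) = -4
r[4] = -(2 + (-4)) = 2
r[3] = -(-4 + 2) = 2
r[2] = -(2 + 2) = -4
r[1] = -(2 + (-4)) = 2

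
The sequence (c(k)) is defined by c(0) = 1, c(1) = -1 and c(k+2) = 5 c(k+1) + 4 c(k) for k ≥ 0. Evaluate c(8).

c(2) = 5·(-1) + 4·1 = -1
c(3) = 5·(-1) + 4·(-1) = -9
c(4) = 5·(-9) + 4·(-1) = -49
c(5) = 5·(-49) + 4·(-9) = -281
c(6) = 5·(-281) + 4·(-49) = -1601
c(7) = 5·(-1601) + 4·(-281) = -9129
c(8) = 5·(-9129) + 4·(-1601) = -52049

-52049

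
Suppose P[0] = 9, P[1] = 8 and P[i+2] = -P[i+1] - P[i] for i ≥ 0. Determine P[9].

9

P[2] = -8 - 9 = -17
P[3] = -(-17) - 8 = 9
P[4] = -9 - (-17) = 8
P[5] = -8 - 9 = -17
P[6] = -(-17) - 8 = 9
P[7] = -9 - (-17) = 8
P[8] = -8 - 9 = -17
P[9] = -(-17) - 8 = 9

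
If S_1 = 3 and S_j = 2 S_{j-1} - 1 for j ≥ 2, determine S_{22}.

4194305

The fixed point is -1/(1 - 2) = 1, so S_j - 1 = 2(S_{j-1} - 1).
Hence S_j = 2·2^{j-1} + 1.
S_{22} = 2·2^{21} + 1 = 2·2097152 + 1 = 4194305.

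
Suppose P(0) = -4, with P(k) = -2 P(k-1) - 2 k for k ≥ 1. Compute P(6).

-232

P(1) = -2*(-4) - 2 = 6
P(2) = -2*6 - 4 = -16
P(3) = -2*(-16) - 6 = 26
P(4) = -2*26 - 8 = -60
P(5) = -2*(-60) - 10 = 110
P(6) = -2*110 - 12 = -232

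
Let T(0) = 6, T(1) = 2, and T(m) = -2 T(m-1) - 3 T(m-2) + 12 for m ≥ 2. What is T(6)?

T(2) = -2*2 - 3*6 + 12 = -10
T(3) = -2*(-10) - 3*2 + 12 = 26
T(4) = -2*26 - 3*(-10) + 12 = -10
T(5) = -2*(-10) - 3*26 + 12 = -46
T(6) = -2*(-46) - 3*(-10) + 12 = 134

134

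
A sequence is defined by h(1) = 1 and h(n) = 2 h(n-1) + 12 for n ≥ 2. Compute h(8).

h(2) = 2·1 + 12 = 14
h(3) = 2·14 + 12 = 40
h(4) = 2·40 + 12 = 92
h(5) = 2·92 + 12 = 196
h(6) = 2·196 + 12 = 404
h(7) = 2·404 + 12 = 820
h(8) = 2·820 + 12 = 1652

1652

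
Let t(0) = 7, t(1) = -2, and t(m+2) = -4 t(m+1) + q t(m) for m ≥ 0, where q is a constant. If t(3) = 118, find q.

t(2) = 8 + 7q
t(3) = -32 - 30q
So -32 - 30q = 118, giving q = -5.

-5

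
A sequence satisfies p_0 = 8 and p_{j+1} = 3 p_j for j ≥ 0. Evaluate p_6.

5832

p_1 = 3*8 = 24
p_2 = 3*24 = 72
p_3 = 3*72 = 216
p_4 = 3*216 = 648
p_5 = 3*648 = 1944
p_6 = 3*1944 = 5832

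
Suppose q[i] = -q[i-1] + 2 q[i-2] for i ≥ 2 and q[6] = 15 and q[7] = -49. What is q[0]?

Rearranging, q[i-2] = (q[i] + q[i-1]) / 2.
q[5] = (-49 + 15) / 2 = -34/2 = -17
q[4] = (15 + (-17)) / 2 = -2/2 = -1
q[3] = (-17 + (-1)) / 2 = -18/2 = -9
q[2] = (-1 + (-9)) / 2 = -10/2 = -5
q[1] = (-9 + (-5)) / 2 = -14/2 = -7
q[0] = (-5 + (-7)) / 2 = -12/2 = -6

-6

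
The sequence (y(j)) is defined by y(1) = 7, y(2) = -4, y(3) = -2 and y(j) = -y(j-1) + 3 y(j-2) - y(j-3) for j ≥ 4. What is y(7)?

y(4) = -(-2) + 3*(-4) - 7 = -17
y(5) = -(-17) + 3*(-2) - (-4) = 15
y(6) = -15 + 3*(-17) - (-2) = -64
y(7) = -(-64) + 3*15 - (-17) = 126

126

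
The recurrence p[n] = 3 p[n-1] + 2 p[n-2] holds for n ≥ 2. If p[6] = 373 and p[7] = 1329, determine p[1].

3

Rearranging, p[n-2] = (p[n] - 3 p[n-1]) / 2.
p[5] = (1329 - 3*373) / 2 = 210/2 = 105
p[4] = (373 - 3*105) / 2 = 58/2 = 29
p[3] = (105 - 3*29) / 2 = 18/2 = 9
p[2] = (29 - 3*9) / 2 = 2/2 = 1
p[1] = (9 - 3*1) / 2 = 6/2 = 3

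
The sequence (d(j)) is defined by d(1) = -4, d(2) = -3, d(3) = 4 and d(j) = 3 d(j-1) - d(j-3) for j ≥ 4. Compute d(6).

d(4) = 3·4 - (-4) = 16
d(5) = 3·16 - (-3) = 51
d(6) = 3·51 - 4 = 149

149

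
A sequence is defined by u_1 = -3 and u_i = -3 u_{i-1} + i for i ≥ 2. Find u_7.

u_2 = -3(-3) + 2 = 11
u_3 = -3(11) + 3 = -30
u_4 = -3(-30) + 4 = 94
u_5 = -3(94) + 5 = -277
u_6 = -3(-277) + 6 = 837
u_7 = -3(837) + 7 = -2504

-2504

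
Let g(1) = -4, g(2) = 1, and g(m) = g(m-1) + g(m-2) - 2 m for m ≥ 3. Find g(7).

-112

g(3) = 1 + (-4) - 6 = -9
g(4) = (-9) + 1 - 8 = -16
g(5) = (-16) + (-9) - 10 = -35
g(6) = (-35) + (-16) - 12 = -63
g(7) = (-63) + (-35) - 14 = -112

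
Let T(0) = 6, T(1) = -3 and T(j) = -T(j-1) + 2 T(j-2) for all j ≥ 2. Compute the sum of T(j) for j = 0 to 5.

T(2) = -(-3) + 2*6 = 15
T(3) = -15 + 2*(-3) = -21
T(4) = -(-21) + 2*15 = 51
T(5) = -51 + 2*(-21) = -93
Sum = 6 + (-3) + 15 + (-21) + 51 + (-93) = -45

-45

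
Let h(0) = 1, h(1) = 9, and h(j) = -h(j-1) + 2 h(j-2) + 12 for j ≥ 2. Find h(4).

-3

h(2) = -9 + 2·1 + 12 = 5
h(3) = -5 + 2·9 + 12 = 25
h(4) = -25 + 2·5 + 12 = -3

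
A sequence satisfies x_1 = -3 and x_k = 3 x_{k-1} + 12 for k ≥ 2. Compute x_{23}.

94143178821

The fixed point is 12/(1 - 3) = -6, so x_k + 6 = 3(x_{k-1} + 6).
Hence x_k = 3·3^{k-1} - 6.
x_{23} = 3·3^{22} - 6 = 3·31381059609 - 6 = 94143178821.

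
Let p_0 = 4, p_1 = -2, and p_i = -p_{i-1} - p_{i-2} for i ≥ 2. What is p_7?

p_2 = -(-2) - 4 = -2
p_3 = -(-2) - (-2) = 4
p_4 = -4 - (-2) = -2
p_5 = -(-2) - 4 = -2
p_6 = -(-2) - (-2) = 4
p_7 = -4 - (-2) = -2

-2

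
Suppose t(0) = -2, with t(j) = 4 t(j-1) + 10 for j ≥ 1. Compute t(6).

5458

t(1) = 4*(-2) + 10 = 2
t(2) = 4*2 + 10 = 18
t(3) = 4*18 + 10 = 82
t(4) = 4*82 + 10 = 338
t(5) = 4*338 + 10 = 1362
t(6) = 4*1362 + 10 = 5458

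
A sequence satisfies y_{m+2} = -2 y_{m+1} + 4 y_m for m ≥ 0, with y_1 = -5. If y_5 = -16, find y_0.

-4

Let y_0 = x.
y_2 = 10 + 4x
y_3 = -40 - 8x
y_4 = 120 + 32x
y_5 = -400 - 96x
So -400 - 96x = -16, giving x = -4.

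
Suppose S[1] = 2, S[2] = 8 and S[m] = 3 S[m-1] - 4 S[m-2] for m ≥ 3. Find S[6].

-112

S[3] = 3*8 - 4*2 = 16
S[4] = 3*16 - 4*8 = 16
S[5] = 3*16 - 4*16 = -16
S[6] = 3*(-16) - 4*16 = -112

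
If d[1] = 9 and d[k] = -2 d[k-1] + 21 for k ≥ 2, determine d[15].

32775

The fixed point is 21/(1 + 2) = 7, so d[k] - 7 = -2(d[k-1] - 7).
Hence d[k] = 2·(-2)^{k-1} + 7.
d[15] = 2·(-2)^{14} + 7 = 2·16384 + 7 = 32775.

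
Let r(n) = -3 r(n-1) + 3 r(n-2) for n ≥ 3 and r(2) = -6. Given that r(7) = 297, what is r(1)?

Let r(1) = y.
r(3) = 18 + 3y
r(4) = -72 - 9y
r(5) = 270 + 36y
r(6) = -1026 - 135y
r(7) = 3888 + 513y
So 3888 + 513y = 297, giving y = -7.

-7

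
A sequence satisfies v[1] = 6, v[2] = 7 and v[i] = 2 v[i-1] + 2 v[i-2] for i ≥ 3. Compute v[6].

500

v[3] = 2(7) + 2(6) = 26
v[4] = 2(26) + 2(7) = 66
v[5] = 2(66) + 2(26) = 184
v[6] = 2(184) + 2(66) = 500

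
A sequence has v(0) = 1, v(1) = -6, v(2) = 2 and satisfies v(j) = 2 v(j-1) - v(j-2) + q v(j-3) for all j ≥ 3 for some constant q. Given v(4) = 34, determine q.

v(3) = 10 + q
v(4) = 18 - 4q
So 18 - 4q = 34, giving q = -4.

-4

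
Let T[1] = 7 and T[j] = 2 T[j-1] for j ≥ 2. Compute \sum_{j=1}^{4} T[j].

105

T[2] = 2(7) = 14
T[3] = 2(14) = 28
T[4] = 2(28) = 56
Sum = 7 + 14 + 28 + 56 = 105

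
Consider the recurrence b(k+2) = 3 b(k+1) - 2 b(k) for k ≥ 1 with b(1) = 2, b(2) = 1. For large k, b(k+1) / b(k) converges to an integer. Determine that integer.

2

The characteristic equation is r^2 - 3r + 2 = 0, which factors as (r - 2)(r - 1) = 0.
So the roots are 2 and 1. Since |2| > |1| and the coefficient of 2^k is non-zero, the ratio tends to 2.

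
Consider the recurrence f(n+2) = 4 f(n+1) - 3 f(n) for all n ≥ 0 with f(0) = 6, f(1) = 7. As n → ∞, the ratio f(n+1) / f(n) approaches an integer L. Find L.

The characteristic equation is r^2 - 4r + 3 = 0, which factors as (r - 3)(r - 1) = 0.
So the roots are 3 and 1. Since |3| > |1| and the coefficient of 3^n is non-zero, the ratio tends to 3.

3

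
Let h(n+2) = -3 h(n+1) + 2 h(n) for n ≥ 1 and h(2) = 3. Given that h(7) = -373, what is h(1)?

Let h(1) = w.
h(3) = -9 + 2w
h(4) = 33 - 6w
h(5) = -117 + 22w
h(6) = 417 - 78w
h(7) = -1485 + 278w
So -1485 + 278w = -373, giving w = 4.

4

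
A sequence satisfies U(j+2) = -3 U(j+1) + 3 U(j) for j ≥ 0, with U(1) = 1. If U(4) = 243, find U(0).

8

Let U(0) = w.
U(2) = -3 + 3w
U(3) = 12 - 9w
U(4) = -45 + 36w
So -45 + 36w = 243, giving w = 8.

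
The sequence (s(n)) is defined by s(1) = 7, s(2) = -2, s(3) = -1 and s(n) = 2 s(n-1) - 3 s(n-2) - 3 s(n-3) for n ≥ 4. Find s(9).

248

s(4) = 2·(-1) - 3·(-2) - 3·7 = -17
s(5) = 2·(-17) - 3·(-1) - 3·(-2) = -25
s(6) = 2·(-25) - 3·(-17) - 3·(-1) = 4
s(7) = 2·4 - 3·(-25) - 3·(-17) = 134
s(8) = 2·134 - 3·4 - 3·(-25) = 331
s(9) = 2·331 - 3·134 - 3·4 = 248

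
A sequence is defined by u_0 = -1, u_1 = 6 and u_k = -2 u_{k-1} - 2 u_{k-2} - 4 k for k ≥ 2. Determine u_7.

-68

u_2 = -2(6) - 2(-1) - 8 = -18
u_3 = -2(-18) - 2(6) - 12 = 12
u_4 = -2(12) - 2(-18) - 16 = -4
u_5 = -2(-4) - 2(12) - 20 = -36
u_6 = -2(-36) - 2(-4) - 24 = 56
u_7 = -2(56) - 2(-36) - 28 = -68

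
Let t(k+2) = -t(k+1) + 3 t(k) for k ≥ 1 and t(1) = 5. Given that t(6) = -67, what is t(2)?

Let t(2) = v.
t(3) = 15 - v
t(4) = -15 + 4v
t(5) = 60 - 7v
t(6) = -105 + 19v
So -105 + 19v = -67, giving v = 2.

2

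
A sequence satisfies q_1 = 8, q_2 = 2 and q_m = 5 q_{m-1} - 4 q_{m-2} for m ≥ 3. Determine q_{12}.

-8388598

q_3 = 5·2 - 4·8 = -22
q_4 = 5·(-22) - 4·2 = -118
q_5 = 5·(-118) - 4·(-22) = -502
q_6 = 5·(-502) - 4·(-118) = -2038
q_7 = 5·(-2038) - 4·(-502) = -8182
q_8 = 5·(-8182) - 4·(-2038) = -32758
q_9 = 5·(-32758) - 4·(-8182) = -131062
q_{10} = 5·(-131062) - 4·(-32758) = -524278
q_{11} = 5·(-524278) - 4·(-131062) = -2097142
q_{12} = 5·(-2097142) - 4·(-524278) = -8388598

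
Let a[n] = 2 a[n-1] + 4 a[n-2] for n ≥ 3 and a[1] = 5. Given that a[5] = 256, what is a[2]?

Let a[2] = y.
a[3] = 20 + 2y
a[4] = 40 + 8y
a[5] = 160 + 24y
So 160 + 24y = 256, giving y = 4.

4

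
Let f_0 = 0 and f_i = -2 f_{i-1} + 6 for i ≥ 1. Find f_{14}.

-32766

The fixed point is 6/(1 + 2) = 2, so f_i - 2 = -2(f_{i-1} - 2).
Hence f_i = -2·(-2)^i + 2.
f_{14} = -2·(-2)^{14} + 2 = -2·16384 + 2 = -32766.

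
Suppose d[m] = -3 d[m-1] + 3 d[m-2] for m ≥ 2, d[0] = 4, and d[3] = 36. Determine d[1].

6

Let d[1] = x.
d[2] = 12 - 3x
d[3] = -36 + 12x
So -36 + 12x = 36, giving x = 6.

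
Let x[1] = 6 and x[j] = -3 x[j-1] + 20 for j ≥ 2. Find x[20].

-1162261462

The fixed point is 20/(1 + 3) = 5, so x[j] - 5 = -3(x[j-1] - 5).
Hence x[j] = 1·(-3)^{j-1} + 5.
x[20] = 1·(-3)^{19} + 5 = 1·-1162261467 + 5 = -1162261462.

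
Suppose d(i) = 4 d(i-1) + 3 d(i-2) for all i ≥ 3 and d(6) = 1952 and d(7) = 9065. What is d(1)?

Rearranging, d(i-2) = (d(i) - 4 d(i-1)) / 3.
d(5) = (9065 - 4(1952)) / 3 = 1257/3 = 419
d(4) = (1952 - 4(419)) / 3 = 276/3 = 92
d(3) = (419 - 4(92)) / 3 = 51/3 = 17
d(2) = (92 - 4(17)) / 3 = 24/3 = 8
d(1) = (17 - 4(8)) / 3 = -15/3 = -5

-5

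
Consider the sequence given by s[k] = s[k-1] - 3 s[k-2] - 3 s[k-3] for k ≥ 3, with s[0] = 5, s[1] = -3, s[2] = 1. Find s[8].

s[3] = 1 - 3*(-3) - 3*5 = -5
s[4] = (-5) - 3*1 - 3*(-3) = 1
s[5] = 1 - 3*(-5) - 3*1 = 13
s[6] = 13 - 3*1 - 3*(-5) = 25
s[7] = 25 - 3*13 - 3*1 = -17
s[8] = (-17) - 3*25 - 3*13 = -131

-131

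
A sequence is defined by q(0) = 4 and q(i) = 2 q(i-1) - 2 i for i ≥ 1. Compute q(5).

q(1) = 2(4) - 2 = 6
q(2) = 2(6) - 4 = 8
q(3) = 2(8) - 6 = 10
q(4) = 2(10) - 8 = 12
q(5) = 2(12) - 10 = 14

14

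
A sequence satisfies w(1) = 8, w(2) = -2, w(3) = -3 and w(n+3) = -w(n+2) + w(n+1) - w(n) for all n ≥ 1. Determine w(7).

w(4) = -(-3) + (-2) - 8 = -7
w(5) = -(-7) + (-3) - (-2) = 6
w(6) = -6 + (-7) - (-3) = -10
w(7) = -(-10) + 6 - (-7) = 23

23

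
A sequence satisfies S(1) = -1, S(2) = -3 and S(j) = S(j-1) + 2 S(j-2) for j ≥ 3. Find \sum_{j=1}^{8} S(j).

-340

S(3) = (-3) + 2(-1) = -5
S(4) = (-5) + 2(-3) = -11
S(5) = (-11) + 2(-5) = -21
S(6) = (-21) + 2(-11) = -43
S(7) = (-43) + 2(-21) = -85
S(8) = (-85) + 2(-43) = -171
Sum = (-1) + (-3) + (-5) + (-11) + (-21) + (-43) + (-85) + (-171) = -340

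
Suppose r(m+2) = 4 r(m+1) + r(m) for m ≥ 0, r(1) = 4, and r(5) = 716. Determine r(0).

-7

Let r(0) = x.
r(2) = 16 + x
r(3) = 68 + 4x
r(4) = 288 + 17x
r(5) = 1220 + 72x
So 1220 + 72x = 716, giving x = -7.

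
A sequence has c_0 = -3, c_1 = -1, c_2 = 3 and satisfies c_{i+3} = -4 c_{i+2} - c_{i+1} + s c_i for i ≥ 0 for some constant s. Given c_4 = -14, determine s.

-5

c_3 = -11 - 3s
c_4 = 41 + 11s
So 41 + 11s = -14, giving s = -5.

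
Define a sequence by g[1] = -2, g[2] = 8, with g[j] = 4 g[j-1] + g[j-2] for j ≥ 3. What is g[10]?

g[3] = 4·8 + (-2) = 30
g[4] = 4·30 + 8 = 128
g[5] = 4·128 + 30 = 542
g[6] = 4·542 + 128 = 2296
g[7] = 4·2296 + 542 = 9726
g[8] = 4·9726 + 2296 = 41200
g[9] = 4·41200 + 9726 = 174526
g[10] = 4·174526 + 41200 = 739304

739304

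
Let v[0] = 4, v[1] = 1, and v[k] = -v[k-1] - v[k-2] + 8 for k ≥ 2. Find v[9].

v[2] = -1 - 4 + 8 = 3
v[3] = -3 - 1 + 8 = 4
v[4] = -4 - 3 + 8 = 1
v[5] = -1 - 4 + 8 = 3
v[6] = -3 - 1 + 8 = 4
v[7] = -4 - 3 + 8 = 1
v[8] = -1 - 4 + 8 = 3
v[9] = -3 - 1 + 8 = 4

4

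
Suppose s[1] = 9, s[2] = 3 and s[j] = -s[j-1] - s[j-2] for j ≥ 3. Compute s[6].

s[3] = -3 - 9 = -12
s[4] = -(-12) - 3 = 9
s[5] = -9 - (-12) = 3
s[6] = -3 - 9 = -12

-12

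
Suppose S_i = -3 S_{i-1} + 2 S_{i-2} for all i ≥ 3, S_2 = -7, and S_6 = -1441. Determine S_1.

Let S_1 = x.
S_3 = 21 + 2x
S_4 = -77 - 6x
S_5 = 273 + 22x
S_6 = -973 - 78x
So -973 - 78x = -1441, giving x = 6.

6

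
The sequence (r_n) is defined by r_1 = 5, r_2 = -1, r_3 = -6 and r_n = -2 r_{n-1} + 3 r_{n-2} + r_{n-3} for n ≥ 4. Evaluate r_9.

r_4 = -2*(-6) + 3*(-1) + 5 = 14
r_5 = -2*14 + 3*(-6) + (-1) = -47
r_6 = -2*(-47) + 3*14 + (-6) = 130
r_7 = -2*130 + 3*(-47) + 14 = -387
r_8 = -2*(-387) + 3*130 + (-47) = 1117
r_9 = -2*1117 + 3*(-387) + 130 = -3265

-3265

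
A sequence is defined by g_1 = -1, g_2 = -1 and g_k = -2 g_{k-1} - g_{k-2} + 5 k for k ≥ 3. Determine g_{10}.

g_3 = -2*(-1) - (-1) + 15 = 18
g_4 = -2*18 - (-1) + 20 = -15
g_5 = -2*(-15) - 18 + 25 = 37
g_6 = -2*37 - (-15) + 30 = -29
g_7 = -2*(-29) - 37 + 35 = 56
g_8 = -2*56 - (-29) + 40 = -43
g_9 = -2*(-43) - 56 + 45 = 75
g_{10} = -2*75 - (-43) + 50 = -57

-57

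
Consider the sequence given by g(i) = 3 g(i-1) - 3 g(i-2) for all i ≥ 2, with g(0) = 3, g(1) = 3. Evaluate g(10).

g(2) = 3*3 - 3*3 = 0
g(3) = 3*0 - 3*3 = -9
g(4) = 3*(-9) - 3*0 = -27
g(5) = 3*(-27) - 3*(-9) = -54
g(6) = 3*(-54) - 3*(-27) = -81
g(7) = 3*(-81) - 3*(-54) = -81
g(8) = 3*(-81) - 3*(-81) = 0
g(9) = 3*0 - 3*(-81) = 243
g(10) = 3*243 - 3*0 = 729

729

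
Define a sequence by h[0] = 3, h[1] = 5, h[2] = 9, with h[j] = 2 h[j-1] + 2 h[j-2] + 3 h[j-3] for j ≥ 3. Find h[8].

8577

h[3] = 2·9 + 2·5 + 3·3 = 37
h[4] = 2·37 + 2·9 + 3·5 = 107
h[5] = 2·107 + 2·37 + 3·9 = 315
h[6] = 2·315 + 2·107 + 3·37 = 955
h[7] = 2·955 + 2·315 + 3·107 = 2861
h[8] = 2·2861 + 2·955 + 3·315 = 8577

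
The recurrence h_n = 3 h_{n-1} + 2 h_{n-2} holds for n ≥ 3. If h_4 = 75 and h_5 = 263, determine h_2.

9

Rearranging, h_{n-2} = (h_n - 3 h_{n-1}) / 2.
h_3 = (263 - 3·75) / 2 = 38/2 = 19
h_2 = (75 - 3·19) / 2 = 18/2 = 9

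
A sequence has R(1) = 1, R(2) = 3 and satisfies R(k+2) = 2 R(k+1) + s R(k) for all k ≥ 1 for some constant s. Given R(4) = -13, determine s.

R(3) = 6 + s
R(4) = 12 + 5s
So 12 + 5s = -13, giving s = -5.

-5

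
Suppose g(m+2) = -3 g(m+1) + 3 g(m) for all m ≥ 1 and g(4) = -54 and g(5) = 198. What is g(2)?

Rearranging, g(m-2) = (g(m) + 3 g(m-1)) / 3.
g(3) = (198 + 3(-54)) / 3 = 36/3 = 12
g(2) = (-54 + 3(12)) / 3 = -18/3 = -6

-6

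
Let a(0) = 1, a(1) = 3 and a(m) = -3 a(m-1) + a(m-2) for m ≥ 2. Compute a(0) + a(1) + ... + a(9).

26855

a(2) = -3·3 + 1 = -8
a(3) = -3·(-8) + 3 = 27
a(4) = -3·27 + (-8) = -89
a(5) = -3·(-89) + 27 = 294
a(6) = -3·294 + (-89) = -971
a(7) = -3·(-971) + 294 = 3207
a(8) = -3·3207 + (-971) = -10592
a(9) = -3·(-10592) + 3207 = 34983
Sum = 1 + 3 + (-8) + 27 + (-89) + 294 + (-971) + 3207 + (-10592) + 34983 = 26855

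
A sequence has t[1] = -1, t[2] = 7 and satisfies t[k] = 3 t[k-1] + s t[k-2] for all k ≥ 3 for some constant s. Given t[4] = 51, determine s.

t[3] = 21 - s
t[4] = 63 + 4s
So 63 + 4s = 51, giving s = -3.

-3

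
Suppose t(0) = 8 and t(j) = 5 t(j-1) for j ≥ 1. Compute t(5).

t(1) = 5·8 = 40
t(2) = 5·40 = 200
t(3) = 5·200 = 1000
t(4) = 5·1000 = 5000
t(5) = 5·5000 = 25000

25000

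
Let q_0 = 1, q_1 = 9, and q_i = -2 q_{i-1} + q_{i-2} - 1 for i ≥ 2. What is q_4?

q_2 = -2(9) + 1 - 1 = -18
q_3 = -2(-18) + 9 - 1 = 44
q_4 = -2(44) + (-18) - 1 = -107

-107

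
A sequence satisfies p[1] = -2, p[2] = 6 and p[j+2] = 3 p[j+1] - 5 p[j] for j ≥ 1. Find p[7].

p[3] = 3*6 - 5*(-2) = 28
p[4] = 3*28 - 5*6 = 54
p[5] = 3*54 - 5*28 = 22
p[6] = 3*22 - 5*54 = -204
p[7] = 3*(-204) - 5*22 = -722

-722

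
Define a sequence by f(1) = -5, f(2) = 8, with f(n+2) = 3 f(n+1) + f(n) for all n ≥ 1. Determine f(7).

2335

f(3) = 3*8 + (-5) = 19
f(4) = 3*19 + 8 = 65
f(5) = 3*65 + 19 = 214
f(6) = 3*214 + 65 = 707
f(7) = 3*707 + 214 = 2335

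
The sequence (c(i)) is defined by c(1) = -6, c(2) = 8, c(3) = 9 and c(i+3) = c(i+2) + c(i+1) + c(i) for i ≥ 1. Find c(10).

548

c(4) = 9 + 8 + (-6) = 11
c(5) = 11 + 9 + 8 = 28
c(6) = 28 + 11 + 9 = 48
c(7) = 48 + 28 + 11 = 87
c(8) = 87 + 48 + 28 = 163
c(9) = 163 + 87 + 48 = 298
c(10) = 298 + 163 + 87 = 548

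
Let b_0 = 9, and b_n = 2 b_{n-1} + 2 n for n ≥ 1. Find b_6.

816

b_1 = 2(9) + 2 = 20
b_2 = 2(20) + 4 = 44
b_3 = 2(44) + 6 = 94
b_4 = 2(94) + 8 = 196
b_5 = 2(196) + 10 = 402
b_6 = 2(402) + 12 = 816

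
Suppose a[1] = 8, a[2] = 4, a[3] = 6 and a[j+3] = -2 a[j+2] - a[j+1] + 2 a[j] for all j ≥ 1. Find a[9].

a[4] = -2*6 - 4 + 2*8 = 0
a[5] = -2*0 - 6 + 2*4 = 2
a[6] = -2*2 - 0 + 2*6 = 8
a[7] = -2*8 - 2 + 2*0 = -18
a[8] = -2*(-18) - 8 + 2*2 = 32
a[9] = -2*32 - (-18) + 2*8 = -30

-30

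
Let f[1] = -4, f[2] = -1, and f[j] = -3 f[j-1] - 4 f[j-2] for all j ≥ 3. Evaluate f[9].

f[3] = -3*(-1) - 4*(-4) = 19
f[4] = -3*19 - 4*(-1) = -53
f[5] = -3*(-53) - 4*19 = 83
f[6] = -3*83 - 4*(-53) = -37
f[7] = -3*(-37) - 4*83 = -221
f[8] = -3*(-221) - 4*(-37) = 811
f[9] = -3*811 - 4*(-221) = -1549

-1549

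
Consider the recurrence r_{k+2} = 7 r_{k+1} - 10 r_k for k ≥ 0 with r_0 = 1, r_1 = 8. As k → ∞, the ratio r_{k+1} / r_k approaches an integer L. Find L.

5

The characteristic equation is r^2 - 7r + 10 = 0, which factors as (r - 5)(r - 2) = 0.
So the roots are 5 and 2. Since |5| > |2| and the coefficient of 5^k is non-zero, the ratio tends to 5.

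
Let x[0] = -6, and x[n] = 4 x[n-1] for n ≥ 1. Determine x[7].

x[1] = 4(-6) = -24
x[2] = 4(-24) = -96
x[3] = 4(-96) = -384
x[4] = 4(-384) = -1536
x[5] = 4(-1536) = -6144
x[6] = 4(-6144) = -24576
x[7] = 4(-24576) = -98304

-98304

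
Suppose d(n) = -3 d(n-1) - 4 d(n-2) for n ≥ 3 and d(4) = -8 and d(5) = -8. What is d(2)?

Rearranging, d(n-2) = (d(n) + 3 d(n-1)) / -4.
d(3) = (-8 + 3(-8)) / -4 = -32/-4 = 8
d(2) = (-8 + 3(8)) / -4 = 16/-4 = -4

-4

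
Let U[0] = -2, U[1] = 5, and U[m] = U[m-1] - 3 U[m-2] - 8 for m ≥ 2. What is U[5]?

U[2] = 5 - 3*(-2) - 8 = 3
U[3] = 3 - 3*5 - 8 = -20
U[4] = (-20) - 3*3 - 8 = -37
U[5] = (-37) - 3*(-20) - 8 = 15

15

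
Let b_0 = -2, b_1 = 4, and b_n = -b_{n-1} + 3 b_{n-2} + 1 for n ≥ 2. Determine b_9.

b_2 = -4 + 3(-2) + 1 = -9
b_3 = -(-9) + 3(4) + 1 = 22
b_4 = -22 + 3(-9) + 1 = -48
b_5 = -(-48) + 3(22) + 1 = 115
b_6 = -115 + 3(-48) + 1 = -258
b_7 = -(-258) + 3(115) + 1 = 604
b_8 = -604 + 3(-258) + 1 = -1377
b_9 = -(-1377) + 3(604) + 1 = 3190

3190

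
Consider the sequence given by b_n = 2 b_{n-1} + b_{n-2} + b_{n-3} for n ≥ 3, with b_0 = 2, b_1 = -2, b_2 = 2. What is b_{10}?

2348

b_3 = 2*2 + (-2) + 2 = 4
b_4 = 2*4 + 2 + (-2) = 8
b_5 = 2*8 + 4 + 2 = 22
b_6 = 2*22 + 8 + 4 = 56
b_7 = 2*56 + 22 + 8 = 142
b_8 = 2*142 + 56 + 22 = 362
b_9 = 2*362 + 142 + 56 = 922
b_{10} = 2*922 + 362 + 142 = 2348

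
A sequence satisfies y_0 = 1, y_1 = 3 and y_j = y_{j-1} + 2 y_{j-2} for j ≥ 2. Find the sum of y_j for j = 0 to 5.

y_2 = 3 + 2·1 = 5
y_3 = 5 + 2·3 = 11
y_4 = 11 + 2·5 = 21
y_5 = 21 + 2·11 = 43
Sum = 1 + 3 + 5 + 11 + 21 + 43 = 84

84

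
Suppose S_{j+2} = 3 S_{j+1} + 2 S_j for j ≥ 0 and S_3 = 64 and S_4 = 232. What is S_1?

2

Rearranging, S_{j-2} = (S_j - 3 S_{j-1}) / 2.
S_2 = (232 - 3*64) / 2 = 40/2 = 20
S_1 = (64 - 3*20) / 2 = 4/2 = 2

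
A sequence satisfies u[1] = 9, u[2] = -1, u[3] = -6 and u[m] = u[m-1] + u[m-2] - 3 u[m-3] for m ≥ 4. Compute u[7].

u[4] = (-6) + (-1) - 3*9 = -34
u[5] = (-34) + (-6) - 3*(-1) = -37
u[6] = (-37) + (-34) - 3*(-6) = -53
u[7] = (-53) + (-37) - 3*(-34) = 12

12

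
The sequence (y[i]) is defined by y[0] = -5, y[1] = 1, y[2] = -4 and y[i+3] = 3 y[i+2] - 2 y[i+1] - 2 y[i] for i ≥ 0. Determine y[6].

14

y[3] = 3*(-4) - 2*1 - 2*(-5) = -4
y[4] = 3*(-4) - 2*(-4) - 2*1 = -6
y[5] = 3*(-6) - 2*(-4) - 2*(-4) = -2
y[6] = 3*(-2) - 2*(-6) - 2*(-4) = 14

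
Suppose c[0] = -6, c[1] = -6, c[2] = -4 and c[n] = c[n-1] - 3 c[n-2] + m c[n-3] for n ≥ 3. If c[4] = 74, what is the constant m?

-4

c[3] = 14 - 6m
c[4] = 26 - 12m
So 26 - 12m = 74, giving m = -4.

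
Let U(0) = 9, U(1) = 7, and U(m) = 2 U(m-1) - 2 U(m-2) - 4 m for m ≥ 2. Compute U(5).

U(2) = 2*7 - 2*9 - 8 = -12
U(3) = 2*(-12) - 2*7 - 12 = -50
U(4) = 2*(-50) - 2*(-12) - 16 = -92
U(5) = 2*(-92) - 2*(-50) - 20 = -104

-104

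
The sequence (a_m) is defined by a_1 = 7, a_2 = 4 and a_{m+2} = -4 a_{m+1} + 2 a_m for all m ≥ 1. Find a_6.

304

a_3 = -4(4) + 2(7) = -2
a_4 = -4(-2) + 2(4) = 16
a_5 = -4(16) + 2(-2) = -68
a_6 = -4(-68) + 2(16) = 304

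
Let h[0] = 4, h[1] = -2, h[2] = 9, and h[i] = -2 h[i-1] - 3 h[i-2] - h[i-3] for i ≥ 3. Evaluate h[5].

h[3] = -2(9) - 3(-2) - 4 = -16
h[4] = -2(-16) - 3(9) - (-2) = 7
h[5] = -2(7) - 3(-16) - 9 = 25

25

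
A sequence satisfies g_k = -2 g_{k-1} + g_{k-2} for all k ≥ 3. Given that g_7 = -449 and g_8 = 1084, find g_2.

6

Rearranging, g_{k-2} = g_k + 2 g_{k-1}.
g_6 = 1084 + 2*(-449) = 186
g_5 = -449 + 2*186 = -77
g_4 = 186 + 2*(-77) = 32
g_3 = -77 + 2*32 = -13
g_2 = 32 + 2*(-13) = 6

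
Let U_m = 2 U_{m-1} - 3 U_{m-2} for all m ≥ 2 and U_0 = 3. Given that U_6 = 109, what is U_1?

Let U_1 = v.
U_2 = -9 + 2v
U_3 = -18 + v
U_4 = -9 - 4v
U_5 = 36 - 11v
U_6 = 99 - 10v
So 99 - 10v = 109, giving v = -1.

-1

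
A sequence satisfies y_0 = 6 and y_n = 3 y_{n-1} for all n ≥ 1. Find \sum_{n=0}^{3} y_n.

240

y_1 = 3·6 = 18
y_2 = 3·18 = 54
y_3 = 3·54 = 162
Sum = 6 + 18 + 54 + 162 = 240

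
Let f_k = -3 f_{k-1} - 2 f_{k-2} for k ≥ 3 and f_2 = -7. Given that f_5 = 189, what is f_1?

-6

Let f_1 = z.
f_3 = 21 - 2z
f_4 = -49 + 6z
f_5 = 105 - 14z
So 105 - 14z = 189, giving z = -6.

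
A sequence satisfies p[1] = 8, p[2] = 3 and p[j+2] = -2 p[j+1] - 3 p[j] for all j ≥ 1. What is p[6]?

p[3] = -2*3 - 3*8 = -30
p[4] = -2*(-30) - 3*3 = 51
p[5] = -2*51 - 3*(-30) = -12
p[6] = -2*(-12) - 3*51 = -129

-129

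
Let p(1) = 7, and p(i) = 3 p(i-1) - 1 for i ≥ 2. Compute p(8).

14216

p(2) = 3(7) - 1 = 20
p(3) = 3(20) - 1 = 59
p(4) = 3(59) - 1 = 176
p(5) = 3(176) - 1 = 527
p(6) = 3(527) - 1 = 1580
p(7) = 3(1580) - 1 = 4739
p(8) = 3(4739) - 1 = 14216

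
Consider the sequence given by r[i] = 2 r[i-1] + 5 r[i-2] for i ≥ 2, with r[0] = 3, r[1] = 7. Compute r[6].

3909

r[2] = 2(7) + 5(3) = 29
r[3] = 2(29) + 5(7) = 93
r[4] = 2(93) + 5(29) = 331
r[5] = 2(331) + 5(93) = 1127
r[6] = 2(1127) + 5(331) = 3909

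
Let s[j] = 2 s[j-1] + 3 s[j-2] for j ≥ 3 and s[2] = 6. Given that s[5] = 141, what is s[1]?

Let s[1] = x.
s[3] = 12 + 3x
s[4] = 42 + 6x
s[5] = 120 + 21x
So 120 + 21x = 141, giving x = 1.

1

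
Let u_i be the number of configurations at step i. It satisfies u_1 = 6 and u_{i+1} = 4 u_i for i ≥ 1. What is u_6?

6144

u_2 = 4*6 = 24
u_3 = 4*24 = 96
u_4 = 4*96 = 384
u_5 = 4*384 = 1536
u_6 = 4*1536 = 6144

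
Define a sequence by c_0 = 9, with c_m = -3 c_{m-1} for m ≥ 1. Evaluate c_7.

-19683

c_1 = -3·9 = -27
c_2 = -3·(-27) = 81
c_3 = -3·81 = -243
c_4 = -3·(-243) = 729
c_5 = -3·729 = -2187
c_6 = -3·(-2187) = 6561
c_7 = -3·6561 = -19683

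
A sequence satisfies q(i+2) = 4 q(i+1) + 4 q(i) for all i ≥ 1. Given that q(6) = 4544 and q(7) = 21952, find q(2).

Rearranging, q(i-2) = (q(i) - 4 q(i-1)) / 4.
q(5) = (21952 - 4*4544) / 4 = 3776/4 = 944
q(4) = (4544 - 4*944) / 4 = 768/4 = 192
q(3) = (944 - 4*192) / 4 = 176/4 = 44
q(2) = (192 - 4*44) / 4 = 16/4 = 4

4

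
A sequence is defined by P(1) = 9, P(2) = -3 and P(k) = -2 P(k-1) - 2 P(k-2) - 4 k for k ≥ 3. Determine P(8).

-176

P(3) = -2·(-3) - 2·9 - 12 = -24
P(4) = -2·(-24) - 2·(-3) - 16 = 38
P(5) = -2·38 - 2·(-24) - 20 = -48
P(6) = -2·(-48) - 2·38 - 24 = -4
P(7) = -2·(-4) - 2·(-48) - 28 = 76
P(8) = -2·76 - 2·(-4) - 32 = -176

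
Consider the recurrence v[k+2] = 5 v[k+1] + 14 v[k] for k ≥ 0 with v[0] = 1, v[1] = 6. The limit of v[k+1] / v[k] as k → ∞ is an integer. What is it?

7

The characteristic equation is r^2 - 5r - 14 = 0, which factors as (r - 7)(r + 2) = 0.
So the roots are 7 and -2. Since |7| > |-2| and the coefficient of 7^k is non-zero, the ratio tends to 7.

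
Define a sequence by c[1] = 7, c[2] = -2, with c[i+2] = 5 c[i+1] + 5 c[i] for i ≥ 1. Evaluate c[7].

c[3] = 5(-2) + 5(7) = 25
c[4] = 5(25) + 5(-2) = 115
c[5] = 5(115) + 5(25) = 700
c[6] = 5(700) + 5(115) = 4075
c[7] = 5(4075) + 5(700) = 23875

23875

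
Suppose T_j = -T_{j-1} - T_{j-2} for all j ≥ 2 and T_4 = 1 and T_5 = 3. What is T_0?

-4

Rearranging, T_{j-2} = -(T_j + T_{j-1}).
T_3 = -(3 + 1) = -4
T_2 = -(1 + (-4)) = 3
T_1 = -(-4 + 3) = 1
T_0 = -(3 + 1) = -4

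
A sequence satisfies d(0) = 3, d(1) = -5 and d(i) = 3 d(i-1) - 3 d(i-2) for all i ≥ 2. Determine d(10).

d(2) = 3·(-5) - 3·3 = -24
d(3) = 3·(-24) - 3·(-5) = -57
d(4) = 3·(-57) - 3·(-24) = -99
d(5) = 3·(-99) - 3·(-57) = -126
d(6) = 3·(-126) - 3·(-99) = -81
d(7) = 3·(-81) - 3·(-126) = 135
d(8) = 3·135 - 3·(-81) = 648
d(9) = 3·648 - 3·135 = 1539
d(10) = 3·1539 - 3·648 = 2673

2673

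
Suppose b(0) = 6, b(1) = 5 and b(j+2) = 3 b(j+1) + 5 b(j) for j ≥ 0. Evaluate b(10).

b(2) = 3(5) + 5(6) = 45
b(3) = 3(45) + 5(5) = 160
b(4) = 3(160) + 5(45) = 705
b(5) = 3(705) + 5(160) = 2915
b(6) = 3(2915) + 5(705) = 12270
b(7) = 3(12270) + 5(2915) = 51385
b(8) = 3(51385) + 5(12270) = 215505
b(9) = 3(215505) + 5(51385) = 903440
b(10) = 3(903440) + 5(215505) = 3787845

3787845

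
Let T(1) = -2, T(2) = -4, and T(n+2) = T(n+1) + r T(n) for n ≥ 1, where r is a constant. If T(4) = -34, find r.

5

T(3) = -4 - 2r
T(4) = -4 - 6r
So -4 - 6r = -34, giving r = 5.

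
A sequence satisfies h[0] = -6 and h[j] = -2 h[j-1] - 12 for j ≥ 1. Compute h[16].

The fixed point is -12/(1 + 2) = -4, so h[j] + 4 = -2(h[j-1] + 4).
Hence h[j] = -2·(-2)^j - 4.
h[16] = -2·(-2)^{16} - 4 = -2·65536 - 4 = -131076.

-131076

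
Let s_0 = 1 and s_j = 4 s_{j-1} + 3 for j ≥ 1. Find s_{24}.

562949953421311

The fixed point is 3/(1 - 4) = -1, so s_j + 1 = 4(s_{j-1} + 1).
Hence s_j = 2·4^j - 1.
s_{24} = 2·4^{24} - 1 = 2·281474976710656 - 1 = 562949953421311.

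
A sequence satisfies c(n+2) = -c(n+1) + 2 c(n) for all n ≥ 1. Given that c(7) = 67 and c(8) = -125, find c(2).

1

Rearranging, c(n-2) = (c(n) + c(n-1)) / 2.
c(6) = (-125 + 67) / 2 = -58/2 = -29
c(5) = (67 + (-29)) / 2 = 38/2 = 19
c(4) = (-29 + 19) / 2 = -10/2 = -5
c(3) = (19 + (-5)) / 2 = 14/2 = 7
c(2) = (-5 + 7) / 2 = 2/2 = 1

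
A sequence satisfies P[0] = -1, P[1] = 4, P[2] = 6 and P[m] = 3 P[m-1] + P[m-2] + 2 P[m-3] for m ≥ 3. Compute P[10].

125146

P[3] = 3(6) + 4 + 2(-1) = 20
P[4] = 3(20) + 6 + 2(4) = 74
P[5] = 3(74) + 20 + 2(6) = 254
P[6] = 3(254) + 74 + 2(20) = 876
P[7] = 3(876) + 254 + 2(74) = 3030
P[8] = 3(3030) + 876 + 2(254) = 10474
P[9] = 3(10474) + 3030 + 2(876) = 36204
P[10] = 3(36204) + 10474 + 2(3030) = 125146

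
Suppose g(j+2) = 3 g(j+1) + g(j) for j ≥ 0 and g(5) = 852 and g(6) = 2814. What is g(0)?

6

Rearranging, g(j-2) = g(j) - 3 g(j-1).
g(4) = 2814 - 3(852) = 258
g(3) = 852 - 3(258) = 78
g(2) = 258 - 3(78) = 24
g(1) = 78 - 3(24) = 6
g(0) = 24 - 3(6) = 6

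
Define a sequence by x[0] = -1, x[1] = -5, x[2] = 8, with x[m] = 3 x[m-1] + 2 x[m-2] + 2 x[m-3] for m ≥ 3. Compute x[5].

x[3] = 3(8) + 2(-5) + 2(-1) = 12
x[4] = 3(12) + 2(8) + 2(-5) = 42
x[5] = 3(42) + 2(12) + 2(8) = 166

166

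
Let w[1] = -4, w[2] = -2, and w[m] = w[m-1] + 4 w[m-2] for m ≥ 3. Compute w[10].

w[3] = (-2) + 4·(-4) = -18
w[4] = (-18) + 4·(-2) = -26
w[5] = (-26) + 4·(-18) = -98
w[6] = (-98) + 4·(-26) = -202
w[7] = (-202) + 4·(-98) = -594
w[8] = (-594) + 4·(-202) = -1402
w[9] = (-1402) + 4·(-594) = -3778
w[10] = (-3778) + 4·(-1402) = -9386

-9386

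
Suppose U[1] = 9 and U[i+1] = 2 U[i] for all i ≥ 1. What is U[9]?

2304

U[2] = 2(9) = 18
U[3] = 2(18) = 36
U[4] = 2(36) = 72
U[5] = 2(72) = 144
U[6] = 2(144) = 288
U[7] = 2(288) = 576
U[8] = 2(576) = 1152
U[9] = 2(1152) = 2304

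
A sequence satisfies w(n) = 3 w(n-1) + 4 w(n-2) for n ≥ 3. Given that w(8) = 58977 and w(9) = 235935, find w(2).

9

Rearranging, w(n-2) = (w(n) - 3 w(n-1)) / 4.
w(7) = (235935 - 3*58977) / 4 = 59004/4 = 14751
w(6) = (58977 - 3*14751) / 4 = 14724/4 = 3681
w(5) = (14751 - 3*3681) / 4 = 3708/4 = 927
w(4) = (3681 - 3*927) / 4 = 900/4 = 225
w(3) = (927 - 3*225) / 4 = 252/4 = 63
w(2) = (225 - 3*63) / 4 = 36/4 = 9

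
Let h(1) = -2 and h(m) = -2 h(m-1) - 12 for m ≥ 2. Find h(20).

The fixed point is -12/(1 + 2) = -4, so h(m) + 4 = -2(h(m-1) + 4).
Hence h(m) = 2·(-2)^{m-1} - 4.
h(20) = 2·(-2)^{19} - 4 = 2·-524288 - 4 = -1048580.

-1048580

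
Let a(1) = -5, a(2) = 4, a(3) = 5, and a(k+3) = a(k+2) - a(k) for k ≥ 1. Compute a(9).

-16

a(4) = 5 - (-5) = 10
a(5) = 10 - 4 = 6
a(6) = 6 - 5 = 1
a(7) = 1 - 10 = -9
a(8) = (-9) - 6 = -15
a(9) = (-15) - 1 = -16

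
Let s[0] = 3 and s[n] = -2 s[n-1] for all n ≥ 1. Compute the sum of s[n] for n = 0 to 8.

513

s[1] = -2*3 = -6
s[2] = -2*(-6) = 12
s[3] = -2*12 = -24
s[4] = -2*(-24) = 48
s[5] = -2*48 = -96
s[6] = -2*(-96) = 192
s[7] = -2*192 = -384
s[8] = -2*(-384) = 768
Sum = 3 + (-6) + 12 + (-24) + 48 + (-96) + 192 + (-384) + 768 = 513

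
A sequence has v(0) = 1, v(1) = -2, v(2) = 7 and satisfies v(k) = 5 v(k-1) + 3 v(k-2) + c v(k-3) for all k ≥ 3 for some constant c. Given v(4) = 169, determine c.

v(3) = 29 + c
v(4) = 166 + 3c
So 166 + 3c = 169, giving c = 1.

1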